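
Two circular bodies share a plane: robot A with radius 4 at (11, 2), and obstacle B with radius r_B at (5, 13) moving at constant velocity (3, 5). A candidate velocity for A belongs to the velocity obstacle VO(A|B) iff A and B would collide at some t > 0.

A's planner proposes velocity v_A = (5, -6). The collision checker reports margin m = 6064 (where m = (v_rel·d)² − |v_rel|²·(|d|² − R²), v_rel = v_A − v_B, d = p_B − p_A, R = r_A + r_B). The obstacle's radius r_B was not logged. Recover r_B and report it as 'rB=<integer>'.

m = 6064
d = (-6, 11);  v_rel = (2, -11),  |v_rel|² = 125
v_rel×d = (2)·(11) − (-11)·(-6) = -44
since m = R²·125 − (-44)²:  R² = (1936 + 6064) / 125 = 64
R = √64 = 8  ⇒  r_B = 8 − 4 = 4

rB=4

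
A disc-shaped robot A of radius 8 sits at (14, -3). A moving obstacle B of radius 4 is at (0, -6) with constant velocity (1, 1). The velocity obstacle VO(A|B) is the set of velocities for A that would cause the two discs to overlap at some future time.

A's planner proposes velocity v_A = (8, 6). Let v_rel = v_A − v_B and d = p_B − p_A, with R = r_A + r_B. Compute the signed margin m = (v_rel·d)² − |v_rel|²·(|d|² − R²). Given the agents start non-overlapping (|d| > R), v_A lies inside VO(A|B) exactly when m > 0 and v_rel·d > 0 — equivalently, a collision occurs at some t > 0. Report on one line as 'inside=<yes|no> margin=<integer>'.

d = (-14, -3),  |d|² = 205;  R = 8+4 = 12,  c = 205−12² = 61
v_rel = (7, 5),  |v_rel|² = 74;  v_rel·d = (7)·(-14) + (5)·(-3) = -113
74·t² + 226·t + 61 = 0  ⇒  m = (-113)² − 74·61 = 8255
m = 8255 > 0,  v_rel·d = -113 < 0  ⇒  outside

inside=no margin=8255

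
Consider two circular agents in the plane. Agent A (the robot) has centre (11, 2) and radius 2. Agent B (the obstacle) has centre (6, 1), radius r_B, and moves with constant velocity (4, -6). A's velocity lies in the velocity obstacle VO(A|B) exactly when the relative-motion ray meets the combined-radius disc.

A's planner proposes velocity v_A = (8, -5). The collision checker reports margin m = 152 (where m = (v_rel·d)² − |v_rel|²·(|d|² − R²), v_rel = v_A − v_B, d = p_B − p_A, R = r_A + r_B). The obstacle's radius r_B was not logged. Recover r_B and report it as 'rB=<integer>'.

m = 152
d = (-5, -1);  v_rel = (4, 1),  |v_rel|² = 17
v_rel×d = (4)·(-1) − (1)·(-5) = 1
since m = R²·17 − 1²:  R² = (1 + 152) / 17 = 9
R = √9 = 3  ⇒  r_B = 3 − 2 = 1

rB=1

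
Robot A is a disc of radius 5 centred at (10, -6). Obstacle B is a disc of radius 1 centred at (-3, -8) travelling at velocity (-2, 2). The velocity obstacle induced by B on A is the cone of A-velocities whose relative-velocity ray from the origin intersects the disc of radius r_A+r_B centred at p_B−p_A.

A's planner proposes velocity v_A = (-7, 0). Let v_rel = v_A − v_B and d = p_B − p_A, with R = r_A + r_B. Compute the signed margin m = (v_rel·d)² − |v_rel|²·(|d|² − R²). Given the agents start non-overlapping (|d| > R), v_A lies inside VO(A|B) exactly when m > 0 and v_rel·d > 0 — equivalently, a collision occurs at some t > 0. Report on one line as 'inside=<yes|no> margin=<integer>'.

d = (-13, -2),  |d|² = 173;  R = 5+1 = 6,  c = 173−6² = 137
v_rel = (-5, -2),  |v_rel|² = 29;  v_rel·d = (-5)·(-13) + (-2)·(-2) = 69
29·t² − 138·t + 137 = 0  ⇒  m = 69² − 29·137 = 788
m = 788 > 0,  v_rel·d = 69 > 0  ⇒  inside

inside=yes margin=788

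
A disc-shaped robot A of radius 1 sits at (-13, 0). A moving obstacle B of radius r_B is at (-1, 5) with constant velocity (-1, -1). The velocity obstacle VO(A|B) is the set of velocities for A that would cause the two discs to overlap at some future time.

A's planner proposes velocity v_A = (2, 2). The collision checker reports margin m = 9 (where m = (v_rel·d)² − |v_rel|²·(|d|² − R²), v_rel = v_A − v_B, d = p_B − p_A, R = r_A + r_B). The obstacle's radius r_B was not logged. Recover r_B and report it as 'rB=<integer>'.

m = 9
d = (12, 5);  v_rel = (3, 3),  |v_rel|² = 18
v_rel×d = (3)·(5) − (3)·(12) = -21
since m = R²·18 − (-21)²:  R² = (441 + 9) / 18 = 25
R = √25 = 5  ⇒  r_B = 5 − 1 = 4

rB=4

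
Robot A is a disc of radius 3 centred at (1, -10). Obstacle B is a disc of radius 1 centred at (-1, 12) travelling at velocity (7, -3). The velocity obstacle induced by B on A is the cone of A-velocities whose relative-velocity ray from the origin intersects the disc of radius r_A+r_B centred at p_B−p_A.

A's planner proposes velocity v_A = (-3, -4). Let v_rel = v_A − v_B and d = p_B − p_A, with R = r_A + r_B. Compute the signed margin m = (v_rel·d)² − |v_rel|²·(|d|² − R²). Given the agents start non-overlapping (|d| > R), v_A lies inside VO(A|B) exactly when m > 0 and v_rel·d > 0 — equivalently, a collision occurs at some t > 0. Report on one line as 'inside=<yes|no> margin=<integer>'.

d = (-2, 22),  |d|² = 488;  R = 3+1 = 4,  c = 488−4² = 472
v_rel = (-10, -1),  |v_rel|² = 101;  v_rel·d = (-10)·(-2) + (-1)·(22) = -2
101·t² + 4·t + 472 = 0  ⇒  m = (-2)² − 101·472 = -47668
m = -47668 < 0,  v_rel·d = -2 < 0  ⇒  outside

inside=no margin=-47668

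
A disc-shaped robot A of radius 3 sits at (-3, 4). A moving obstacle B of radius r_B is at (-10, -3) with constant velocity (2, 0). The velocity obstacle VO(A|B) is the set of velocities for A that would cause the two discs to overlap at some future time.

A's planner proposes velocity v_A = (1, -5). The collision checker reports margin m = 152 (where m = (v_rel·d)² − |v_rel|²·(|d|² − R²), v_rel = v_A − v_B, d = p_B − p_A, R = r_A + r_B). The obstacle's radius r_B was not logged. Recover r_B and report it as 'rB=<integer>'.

m = 152
d = (-7, -7);  v_rel = (-1, -5),  |v_rel|² = 26
v_rel×d = (-1)·(-7) − (-5)·(-7) = -28
since m = R²·26 − (-28)²:  R² = (784 + 152) / 26 = 36
R = √36 = 6  ⇒  r_B = 6 − 3 = 3

rB=3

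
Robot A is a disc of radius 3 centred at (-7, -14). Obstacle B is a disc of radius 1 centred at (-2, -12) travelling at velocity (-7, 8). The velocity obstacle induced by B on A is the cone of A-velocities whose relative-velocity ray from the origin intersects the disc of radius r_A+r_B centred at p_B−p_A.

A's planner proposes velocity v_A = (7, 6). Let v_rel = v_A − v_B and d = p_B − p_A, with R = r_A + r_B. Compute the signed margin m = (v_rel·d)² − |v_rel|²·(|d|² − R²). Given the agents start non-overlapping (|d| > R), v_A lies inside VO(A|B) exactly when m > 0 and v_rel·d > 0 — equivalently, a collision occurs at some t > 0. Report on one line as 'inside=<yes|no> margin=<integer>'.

d = (5, 2),  |d|² = 29;  R = 3+1 = 4,  c = 29−4² = 13
v_rel = (14, -2),  |v_rel|² = 200;  v_rel·d = (14)·(5) + (-2)·(2) = 66
200·t² − 132·t + 13 = 0  ⇒  m = 66² − 200·13 = 1756
m = 1756 > 0,  v_rel·d = 66 > 0  ⇒  inside

inside=yes margin=1756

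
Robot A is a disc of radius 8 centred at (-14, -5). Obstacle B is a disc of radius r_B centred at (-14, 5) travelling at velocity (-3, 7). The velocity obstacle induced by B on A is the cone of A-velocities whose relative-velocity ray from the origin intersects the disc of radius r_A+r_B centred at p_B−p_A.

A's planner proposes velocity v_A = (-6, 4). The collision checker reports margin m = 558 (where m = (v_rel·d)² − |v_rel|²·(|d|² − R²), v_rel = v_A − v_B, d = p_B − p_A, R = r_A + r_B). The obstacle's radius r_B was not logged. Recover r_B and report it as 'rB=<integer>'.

m = 558
d = (0, 10);  v_rel = (-3, -3),  |v_rel|² = 18
v_rel×d = (-3)·(10) − (-3)·(0) = -30
since m = R²·18 − (-30)²:  R² = (900 + 558) / 18 = 81
R = √81 = 9  ⇒  r_B = 9 − 8 = 1

rB=1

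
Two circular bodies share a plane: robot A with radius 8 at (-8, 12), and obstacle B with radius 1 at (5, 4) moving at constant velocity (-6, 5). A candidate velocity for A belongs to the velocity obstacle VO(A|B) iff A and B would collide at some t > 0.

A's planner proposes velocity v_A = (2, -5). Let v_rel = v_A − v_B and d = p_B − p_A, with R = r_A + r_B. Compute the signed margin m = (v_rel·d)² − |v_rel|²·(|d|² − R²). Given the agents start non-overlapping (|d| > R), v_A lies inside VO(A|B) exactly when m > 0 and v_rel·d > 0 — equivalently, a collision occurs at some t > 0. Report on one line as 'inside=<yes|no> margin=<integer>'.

d = (13, -8),  |d|² = 233;  R = 8+1 = 9,  c = 233−9² = 152
v_rel = (8, -10),  |v_rel|² = 164;  v_rel·d = (8)·(13) + (-10)·(-8) = 184
164·t² − 368·t + 152 = 0  ⇒  m = 184² − 164·152 = 8928
m = 8928 > 0,  v_rel·d = 184 > 0  ⇒  inside

inside=yes margin=8928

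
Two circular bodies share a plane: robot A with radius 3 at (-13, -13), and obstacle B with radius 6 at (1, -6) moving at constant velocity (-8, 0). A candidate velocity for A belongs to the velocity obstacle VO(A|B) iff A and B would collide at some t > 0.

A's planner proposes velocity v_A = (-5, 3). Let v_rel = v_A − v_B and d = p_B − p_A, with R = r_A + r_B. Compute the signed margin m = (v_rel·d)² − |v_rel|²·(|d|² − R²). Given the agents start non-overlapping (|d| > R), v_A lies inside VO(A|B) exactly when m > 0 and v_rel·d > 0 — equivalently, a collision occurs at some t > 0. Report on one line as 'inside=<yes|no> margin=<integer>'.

d = (14, 7),  |d|² = 245;  R = 3+6 = 9,  c = 245−9² = 164
v_rel = (3, 3),  |v_rel|² = 18;  v_rel·d = (3)·(14) + (3)·(7) = 63
18·t² − 126·t + 164 = 0  ⇒  m = 63² − 18·164 = 1017
m = 1017 > 0,  v_rel·d = 63 > 0  ⇒  inside

inside=yes margin=1017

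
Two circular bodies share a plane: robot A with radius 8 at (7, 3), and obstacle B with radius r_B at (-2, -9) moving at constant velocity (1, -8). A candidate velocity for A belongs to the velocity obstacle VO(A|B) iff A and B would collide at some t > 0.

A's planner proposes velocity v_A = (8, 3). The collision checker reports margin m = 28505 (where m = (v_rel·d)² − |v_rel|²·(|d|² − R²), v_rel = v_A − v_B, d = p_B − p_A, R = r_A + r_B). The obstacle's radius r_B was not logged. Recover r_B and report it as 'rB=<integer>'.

m = 28505
d = (-9, -12);  v_rel = (7, 11),  |v_rel|² = 170
v_rel×d = (7)·(-12) − (11)·(-9) = 15
since m = R²·170 − 15²:  R² = (225 + 28505) / 170 = 169
R = √169 = 13  ⇒  r_B = 13 − 8 = 5

rB=5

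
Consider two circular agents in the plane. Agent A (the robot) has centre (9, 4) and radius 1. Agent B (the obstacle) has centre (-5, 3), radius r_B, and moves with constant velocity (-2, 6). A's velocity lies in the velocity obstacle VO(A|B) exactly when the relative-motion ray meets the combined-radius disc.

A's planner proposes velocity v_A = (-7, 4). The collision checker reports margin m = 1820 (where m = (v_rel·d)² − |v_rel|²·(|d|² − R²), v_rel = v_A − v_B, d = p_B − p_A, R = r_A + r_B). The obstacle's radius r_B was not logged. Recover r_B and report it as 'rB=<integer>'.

m = 1820
d = (-14, -1);  v_rel = (-5, -2),  |v_rel|² = 29
v_rel×d = (-5)·(-1) − (-2)·(-14) = -23
since m = R²·29 − (-23)²:  R² = (529 + 1820) / 29 = 81
R = √81 = 9  ⇒  r_B = 9 − 1 = 8

rB=8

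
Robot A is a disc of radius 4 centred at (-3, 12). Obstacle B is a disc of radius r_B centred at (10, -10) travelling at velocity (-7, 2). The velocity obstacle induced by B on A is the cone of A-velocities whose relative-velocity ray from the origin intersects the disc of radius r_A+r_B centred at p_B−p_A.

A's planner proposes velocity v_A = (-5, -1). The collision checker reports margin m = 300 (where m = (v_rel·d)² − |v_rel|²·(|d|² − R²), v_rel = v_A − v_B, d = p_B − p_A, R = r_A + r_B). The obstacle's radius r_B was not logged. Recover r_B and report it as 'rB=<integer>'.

m = 300
d = (13, -22);  v_rel = (2, -3),  |v_rel|² = 13
v_rel×d = (2)·(-22) − (-3)·(13) = -5
since m = R²·13 − (-5)²:  R² = (25 + 300) / 13 = 25
R = √25 = 5  ⇒  r_B = 5 − 4 = 1

rB=1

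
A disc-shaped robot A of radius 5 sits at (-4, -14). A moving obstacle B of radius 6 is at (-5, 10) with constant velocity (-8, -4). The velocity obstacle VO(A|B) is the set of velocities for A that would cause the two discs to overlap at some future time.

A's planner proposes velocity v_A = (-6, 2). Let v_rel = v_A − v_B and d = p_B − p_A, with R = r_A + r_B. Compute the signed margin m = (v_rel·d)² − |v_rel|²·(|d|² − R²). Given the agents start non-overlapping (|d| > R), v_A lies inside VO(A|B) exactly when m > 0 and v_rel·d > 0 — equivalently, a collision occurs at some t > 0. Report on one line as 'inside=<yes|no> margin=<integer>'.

d = (-1, 24),  |d|² = 577;  R = 5+6 = 11,  c = 577−11² = 456
v_rel = (2, 6),  |v_rel|² = 40;  v_rel·d = (2)·(-1) + (6)·(24) = 142
40·t² − 284·t + 456 = 0  ⇒  m = 142² − 40·456 = 1924
m = 1924 > 0,  v_rel·d = 142 > 0  ⇒  inside

inside=yes margin=1924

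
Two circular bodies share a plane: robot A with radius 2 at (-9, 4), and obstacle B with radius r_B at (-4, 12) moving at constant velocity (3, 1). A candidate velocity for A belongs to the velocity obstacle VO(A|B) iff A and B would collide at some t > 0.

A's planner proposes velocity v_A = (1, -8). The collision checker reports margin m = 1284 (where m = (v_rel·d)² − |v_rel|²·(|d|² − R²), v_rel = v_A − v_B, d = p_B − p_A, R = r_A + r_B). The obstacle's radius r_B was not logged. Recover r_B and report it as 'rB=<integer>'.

m = 1284
d = (5, 8);  v_rel = (-2, -9),  |v_rel|² = 85
v_rel×d = (-2)·(8) − (-9)·(5) = 29
since m = R²·85 − 29²:  R² = (841 + 1284) / 85 = 25
R = √25 = 5  ⇒  r_B = 5 − 2 = 3

rB=3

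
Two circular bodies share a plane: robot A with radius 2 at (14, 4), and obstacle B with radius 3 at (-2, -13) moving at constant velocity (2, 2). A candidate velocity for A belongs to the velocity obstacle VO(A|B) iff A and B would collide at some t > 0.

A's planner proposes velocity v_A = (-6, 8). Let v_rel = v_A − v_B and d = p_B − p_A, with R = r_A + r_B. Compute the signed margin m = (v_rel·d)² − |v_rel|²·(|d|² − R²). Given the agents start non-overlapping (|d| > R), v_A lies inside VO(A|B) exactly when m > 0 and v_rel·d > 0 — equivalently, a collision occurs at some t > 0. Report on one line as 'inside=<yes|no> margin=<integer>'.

d = (-16, -17),  |d|² = 545;  R = 2+3 = 5,  c = 545−5² = 520
v_rel = (-8, 6),  |v_rel|² = 100;  v_rel·d = (-8)·(-16) + (6)·(-17) = 26
100·t² − 52·t + 520 = 0  ⇒  m = 26² − 100·520 = -51324
m = -51324 < 0,  v_rel·d = 26 > 0  ⇒  outside

inside=no margin=-51324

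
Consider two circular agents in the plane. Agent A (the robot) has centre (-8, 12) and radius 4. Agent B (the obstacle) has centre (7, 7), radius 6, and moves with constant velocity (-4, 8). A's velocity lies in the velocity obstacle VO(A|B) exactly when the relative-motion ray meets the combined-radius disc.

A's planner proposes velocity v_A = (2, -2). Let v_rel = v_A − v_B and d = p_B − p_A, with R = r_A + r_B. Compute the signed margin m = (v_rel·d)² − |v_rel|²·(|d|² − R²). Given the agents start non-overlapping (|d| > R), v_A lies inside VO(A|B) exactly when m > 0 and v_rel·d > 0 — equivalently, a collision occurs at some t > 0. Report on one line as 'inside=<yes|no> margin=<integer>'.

d = (15, -5),  |d|² = 250;  R = 4+6 = 10,  c = 250−10² = 150
v_rel = (6, -10),  |v_rel|² = 136;  v_rel·d = (6)·(15) + (-10)·(-5) = 140
136·t² − 280·t + 150 = 0  ⇒  m = 140² − 136·150 = -800
m = -800 < 0,  v_rel·d = 140 > 0  ⇒  outside

inside=no margin=-800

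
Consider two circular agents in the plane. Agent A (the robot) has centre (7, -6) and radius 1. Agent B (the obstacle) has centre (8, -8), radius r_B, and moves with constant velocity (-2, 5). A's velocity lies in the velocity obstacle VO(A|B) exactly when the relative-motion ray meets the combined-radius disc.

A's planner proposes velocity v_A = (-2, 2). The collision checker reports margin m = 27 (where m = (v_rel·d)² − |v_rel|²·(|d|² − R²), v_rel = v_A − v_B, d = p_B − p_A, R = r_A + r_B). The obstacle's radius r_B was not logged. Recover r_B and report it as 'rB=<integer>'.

m = 27
d = (1, -2);  v_rel = (0, -3),  |v_rel|² = 9
v_rel×d = (0)·(-2) − (-3)·(1) = 3
since m = R²·9 − 3²:  R² = (9 + 27) / 9 = 4
R = √4 = 2  ⇒  r_B = 2 − 1 = 1

rB=1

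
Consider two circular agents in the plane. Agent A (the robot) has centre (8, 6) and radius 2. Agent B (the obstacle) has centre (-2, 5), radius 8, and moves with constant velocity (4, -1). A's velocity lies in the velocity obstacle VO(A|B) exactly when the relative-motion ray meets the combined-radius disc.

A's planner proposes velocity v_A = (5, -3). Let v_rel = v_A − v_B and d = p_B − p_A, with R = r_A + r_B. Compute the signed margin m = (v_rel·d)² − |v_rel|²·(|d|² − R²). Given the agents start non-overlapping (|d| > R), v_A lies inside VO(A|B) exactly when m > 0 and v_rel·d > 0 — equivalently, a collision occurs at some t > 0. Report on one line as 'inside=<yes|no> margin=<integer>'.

d = (-10, -1),  |d|² = 101;  R = 2+8 = 10,  c = 101−10² = 1
v_rel = (1, -2),  |v_rel|² = 5;  v_rel·d = (1)·(-10) + (-2)·(-1) = -8
5·t² + 16·t + 1 = 0  ⇒  m = (-8)² − 5·1 = 59
m = 59 > 0,  v_rel·d = -8 < 0  ⇒  outside

inside=no margin=59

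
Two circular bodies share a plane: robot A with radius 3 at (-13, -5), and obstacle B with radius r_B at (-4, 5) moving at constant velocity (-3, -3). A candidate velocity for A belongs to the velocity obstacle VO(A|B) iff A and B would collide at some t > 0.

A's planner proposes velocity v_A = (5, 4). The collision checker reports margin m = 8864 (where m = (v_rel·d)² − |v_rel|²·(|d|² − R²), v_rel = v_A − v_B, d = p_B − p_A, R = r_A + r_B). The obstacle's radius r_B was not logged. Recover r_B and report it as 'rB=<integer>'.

m = 8864
d = (9, 10);  v_rel = (8, 7),  |v_rel|² = 113
v_rel×d = (8)·(10) − (7)·(9) = 17
since m = R²·113 − 17²:  R² = (289 + 8864) / 113 = 81
R = √81 = 9  ⇒  r_B = 9 − 3 = 6

rB=6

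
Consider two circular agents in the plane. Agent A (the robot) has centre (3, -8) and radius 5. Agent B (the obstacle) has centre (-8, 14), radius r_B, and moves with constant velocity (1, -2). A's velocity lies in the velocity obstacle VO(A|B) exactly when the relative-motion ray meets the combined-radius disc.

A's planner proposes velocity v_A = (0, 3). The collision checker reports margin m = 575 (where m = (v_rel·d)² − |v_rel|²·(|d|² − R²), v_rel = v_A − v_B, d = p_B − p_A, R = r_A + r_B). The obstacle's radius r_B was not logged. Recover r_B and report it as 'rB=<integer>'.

m = 575
d = (-11, 22);  v_rel = (-1, 5),  |v_rel|² = 26
v_rel×d = (-1)·(22) − (5)·(-11) = 33
since m = R²·26 − 33²:  R² = (1089 + 575) / 26 = 64
R = √64 = 8  ⇒  r_B = 8 − 5 = 3

rB=3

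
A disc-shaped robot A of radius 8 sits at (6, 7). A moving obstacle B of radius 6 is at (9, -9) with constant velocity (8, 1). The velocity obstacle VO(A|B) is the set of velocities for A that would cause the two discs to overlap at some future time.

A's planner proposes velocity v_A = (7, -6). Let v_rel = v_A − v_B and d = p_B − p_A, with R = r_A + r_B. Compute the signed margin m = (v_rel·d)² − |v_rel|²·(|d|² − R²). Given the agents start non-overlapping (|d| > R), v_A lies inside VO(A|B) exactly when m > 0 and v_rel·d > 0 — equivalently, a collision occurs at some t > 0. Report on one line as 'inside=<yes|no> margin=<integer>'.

d = (3, -16),  |d|² = 265;  R = 8+6 = 14,  c = 265−14² = 69
v_rel = (-1, -7),  |v_rel|² = 50;  v_rel·d = (-1)·(3) + (-7)·(-16) = 109
50·t² − 218·t + 69 = 0  ⇒  m = 109² − 50·69 = 8431
m = 8431 > 0,  v_rel·d = 109 > 0  ⇒  inside

inside=yes margin=8431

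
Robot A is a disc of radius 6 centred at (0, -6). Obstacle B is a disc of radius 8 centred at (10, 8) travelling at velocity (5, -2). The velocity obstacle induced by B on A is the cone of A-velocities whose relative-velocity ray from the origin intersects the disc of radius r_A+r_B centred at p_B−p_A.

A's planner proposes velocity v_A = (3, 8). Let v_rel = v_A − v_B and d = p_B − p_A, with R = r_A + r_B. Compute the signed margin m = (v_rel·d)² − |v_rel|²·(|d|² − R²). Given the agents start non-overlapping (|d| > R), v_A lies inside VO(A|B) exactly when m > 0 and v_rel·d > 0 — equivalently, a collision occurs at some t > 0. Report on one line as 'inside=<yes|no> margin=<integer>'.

d = (10, 14),  |d|² = 296;  R = 6+8 = 14,  c = 296−14² = 100
v_rel = (-2, 10),  |v_rel|² = 104;  v_rel·d = (-2)·(10) + (10)·(14) = 120
104·t² − 240·t + 100 = 0  ⇒  m = 120² − 104·100 = 4000
m = 4000 > 0,  v_rel·d = 120 > 0  ⇒  inside

inside=yes margin=4000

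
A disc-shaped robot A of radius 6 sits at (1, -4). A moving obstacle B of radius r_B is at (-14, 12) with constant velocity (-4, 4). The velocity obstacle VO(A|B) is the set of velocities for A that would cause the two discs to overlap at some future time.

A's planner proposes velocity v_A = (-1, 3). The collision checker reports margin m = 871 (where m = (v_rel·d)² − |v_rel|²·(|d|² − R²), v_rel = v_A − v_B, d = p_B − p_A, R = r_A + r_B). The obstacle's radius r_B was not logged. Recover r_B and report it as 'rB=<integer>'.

m = 871
d = (-15, 16);  v_rel = (3, -1),  |v_rel|² = 10
v_rel×d = (3)·(16) − (-1)·(-15) = 33
since m = R²·10 − 33²:  R² = (1089 + 871) / 10 = 196
R = √196 = 14  ⇒  r_B = 14 − 6 = 8

rB=8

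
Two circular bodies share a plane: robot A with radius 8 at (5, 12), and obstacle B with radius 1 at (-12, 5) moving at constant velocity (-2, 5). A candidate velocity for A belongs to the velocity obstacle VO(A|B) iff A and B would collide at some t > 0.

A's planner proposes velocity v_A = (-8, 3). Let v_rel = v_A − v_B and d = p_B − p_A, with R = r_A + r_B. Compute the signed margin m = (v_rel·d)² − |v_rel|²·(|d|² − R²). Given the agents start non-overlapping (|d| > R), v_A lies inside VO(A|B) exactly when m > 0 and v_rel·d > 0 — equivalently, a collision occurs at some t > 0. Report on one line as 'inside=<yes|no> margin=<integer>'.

d = (-17, -7),  |d|² = 338;  R = 8+1 = 9,  c = 338−9² = 257
v_rel = (-6, -2),  |v_rel|² = 40;  v_rel·d = (-6)·(-17) + (-2)·(-7) = 116
40·t² − 232·t + 257 = 0  ⇒  m = 116² − 40·257 = 3176
m = 3176 > 0,  v_rel·d = 116 > 0  ⇒  inside

inside=yes margin=3176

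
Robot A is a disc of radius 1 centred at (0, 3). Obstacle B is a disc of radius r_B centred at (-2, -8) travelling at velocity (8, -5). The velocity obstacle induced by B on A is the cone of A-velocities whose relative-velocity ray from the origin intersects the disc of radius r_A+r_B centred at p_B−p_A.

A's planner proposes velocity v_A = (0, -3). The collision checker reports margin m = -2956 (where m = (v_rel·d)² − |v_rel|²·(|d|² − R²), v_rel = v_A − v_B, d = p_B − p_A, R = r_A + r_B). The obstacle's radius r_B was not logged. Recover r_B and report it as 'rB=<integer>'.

m = -2956
d = (-2, -11);  v_rel = (-8, 2),  |v_rel|² = 68
v_rel×d = (-8)·(-11) − (2)·(-2) = 92
since m = R²·68 − 92²:  R² = (8464 + -2956) / 68 = 81
R = √81 = 9  ⇒  r_B = 9 − 1 = 8

rB=8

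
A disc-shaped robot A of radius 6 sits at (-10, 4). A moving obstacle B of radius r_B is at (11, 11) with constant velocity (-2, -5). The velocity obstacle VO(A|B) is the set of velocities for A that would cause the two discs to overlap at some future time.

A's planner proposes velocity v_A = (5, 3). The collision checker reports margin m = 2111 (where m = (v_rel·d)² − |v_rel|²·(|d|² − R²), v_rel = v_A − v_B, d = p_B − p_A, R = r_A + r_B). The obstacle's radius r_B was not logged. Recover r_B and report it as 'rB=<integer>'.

m = 2111
d = (21, 7);  v_rel = (7, 8),  |v_rel|² = 113
v_rel×d = (7)·(7) − (8)·(21) = -119
since m = R²·113 − (-119)²:  R² = (14161 + 2111) / 113 = 144
R = √144 = 12  ⇒  r_B = 12 − 6 = 6

rB=6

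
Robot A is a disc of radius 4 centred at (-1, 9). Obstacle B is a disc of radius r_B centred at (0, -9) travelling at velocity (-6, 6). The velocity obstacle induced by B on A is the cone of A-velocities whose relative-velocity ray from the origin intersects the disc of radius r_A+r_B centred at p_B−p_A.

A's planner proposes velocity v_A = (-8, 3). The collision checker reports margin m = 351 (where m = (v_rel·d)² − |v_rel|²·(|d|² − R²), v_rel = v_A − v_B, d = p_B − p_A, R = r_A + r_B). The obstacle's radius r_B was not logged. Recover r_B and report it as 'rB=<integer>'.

m = 351
d = (1, -18);  v_rel = (-2, -3),  |v_rel|² = 13
v_rel×d = (-2)·(-18) − (-3)·(1) = 39
since m = R²·13 − 39²:  R² = (1521 + 351) / 13 = 144
R = √144 = 12  ⇒  r_B = 12 − 4 = 8

rB=8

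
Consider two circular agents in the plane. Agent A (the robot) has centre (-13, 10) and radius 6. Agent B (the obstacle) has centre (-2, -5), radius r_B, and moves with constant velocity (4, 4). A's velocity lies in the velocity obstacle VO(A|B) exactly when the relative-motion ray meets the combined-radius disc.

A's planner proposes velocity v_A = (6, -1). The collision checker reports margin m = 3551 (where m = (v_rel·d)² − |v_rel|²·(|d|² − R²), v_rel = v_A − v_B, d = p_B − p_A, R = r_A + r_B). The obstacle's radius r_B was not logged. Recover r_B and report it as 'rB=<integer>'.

m = 3551
d = (11, -15);  v_rel = (2, -5),  |v_rel|² = 29
v_rel×d = (2)·(-15) − (-5)·(11) = 25
since m = R²·29 − 25²:  R² = (625 + 3551) / 29 = 144
R = √144 = 12  ⇒  r_B = 12 − 6 = 6

rB=6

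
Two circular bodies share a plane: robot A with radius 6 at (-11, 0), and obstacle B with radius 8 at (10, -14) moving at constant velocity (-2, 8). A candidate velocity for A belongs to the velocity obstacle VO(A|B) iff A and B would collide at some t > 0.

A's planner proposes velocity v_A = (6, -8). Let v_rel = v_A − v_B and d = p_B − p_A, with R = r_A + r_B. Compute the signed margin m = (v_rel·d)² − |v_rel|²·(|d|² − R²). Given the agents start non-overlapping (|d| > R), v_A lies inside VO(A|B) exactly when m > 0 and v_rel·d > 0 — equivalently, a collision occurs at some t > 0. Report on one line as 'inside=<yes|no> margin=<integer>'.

d = (21, -14),  |d|² = 637;  R = 6+8 = 14,  c = 637−14² = 441
v_rel = (8, -16),  |v_rel|² = 320;  v_rel·d = (8)·(21) + (-16)·(-14) = 392
320·t² − 784·t + 441 = 0  ⇒  m = 392² − 320·441 = 12544
m = 12544 > 0,  v_rel·d = 392 > 0  ⇒  inside

inside=yes margin=12544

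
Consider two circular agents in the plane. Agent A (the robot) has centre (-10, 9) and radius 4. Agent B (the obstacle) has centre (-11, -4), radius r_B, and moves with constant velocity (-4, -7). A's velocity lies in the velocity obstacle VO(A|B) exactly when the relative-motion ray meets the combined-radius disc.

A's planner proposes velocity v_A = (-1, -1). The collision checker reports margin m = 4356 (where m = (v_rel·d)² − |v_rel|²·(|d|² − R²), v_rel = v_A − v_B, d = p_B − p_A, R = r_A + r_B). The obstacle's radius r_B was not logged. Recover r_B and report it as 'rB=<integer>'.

m = 4356
d = (-1, -13);  v_rel = (3, 6),  |v_rel|² = 45
v_rel×d = (3)·(-13) − (6)·(-1) = -33
since m = R²·45 − (-33)²:  R² = (1089 + 4356) / 45 = 121
R = √121 = 11  ⇒  r_B = 11 − 4 = 7

rB=7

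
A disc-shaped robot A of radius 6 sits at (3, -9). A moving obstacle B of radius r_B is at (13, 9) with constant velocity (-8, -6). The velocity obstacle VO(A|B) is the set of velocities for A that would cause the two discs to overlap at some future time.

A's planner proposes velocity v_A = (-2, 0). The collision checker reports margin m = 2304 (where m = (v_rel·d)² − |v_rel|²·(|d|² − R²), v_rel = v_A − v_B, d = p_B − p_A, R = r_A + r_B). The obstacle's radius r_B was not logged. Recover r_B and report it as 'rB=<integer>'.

m = 2304
d = (10, 18);  v_rel = (6, 6),  |v_rel|² = 72
v_rel×d = (6)·(18) − (6)·(10) = 48
since m = R²·72 − 48²:  R² = (2304 + 2304) / 72 = 64
R = √64 = 8  ⇒  r_B = 8 − 6 = 2

rB=2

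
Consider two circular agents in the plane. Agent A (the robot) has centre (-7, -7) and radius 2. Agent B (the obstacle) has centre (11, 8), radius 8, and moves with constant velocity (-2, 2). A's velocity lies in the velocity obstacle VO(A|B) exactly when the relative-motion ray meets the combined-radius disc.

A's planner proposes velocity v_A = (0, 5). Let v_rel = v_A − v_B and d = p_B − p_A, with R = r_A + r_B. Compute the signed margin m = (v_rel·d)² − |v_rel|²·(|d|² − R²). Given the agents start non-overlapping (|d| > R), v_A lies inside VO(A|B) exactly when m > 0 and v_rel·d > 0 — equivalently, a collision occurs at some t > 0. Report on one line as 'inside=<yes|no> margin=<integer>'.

d = (18, 15),  |d|² = 549;  R = 2+8 = 10,  c = 549−10² = 449
v_rel = (2, 3),  |v_rel|² = 13;  v_rel·d = (2)·(18) + (3)·(15) = 81
13·t² − 162·t + 449 = 0  ⇒  m = 81² − 13·449 = 724
m = 724 > 0,  v_rel·d = 81 > 0  ⇒  inside

inside=yes margin=724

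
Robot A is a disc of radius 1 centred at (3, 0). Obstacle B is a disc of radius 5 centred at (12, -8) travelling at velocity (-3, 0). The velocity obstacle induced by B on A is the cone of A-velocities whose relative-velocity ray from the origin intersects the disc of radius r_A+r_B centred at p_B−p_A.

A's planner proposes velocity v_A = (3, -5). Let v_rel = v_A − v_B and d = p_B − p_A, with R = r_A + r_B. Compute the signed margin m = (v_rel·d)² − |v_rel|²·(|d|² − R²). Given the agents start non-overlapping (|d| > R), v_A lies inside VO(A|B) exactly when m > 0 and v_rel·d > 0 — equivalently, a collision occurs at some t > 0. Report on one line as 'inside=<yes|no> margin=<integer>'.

d = (9, -8),  |d|² = 145;  R = 1+5 = 6,  c = 145−6² = 109
v_rel = (6, -5),  |v_rel|² = 61;  v_rel·d = (6)·(9) + (-5)·(-8) = 94
61·t² − 188·t + 109 = 0  ⇒  m = 94² − 61·109 = 2187
m = 2187 > 0,  v_rel·d = 94 > 0  ⇒  inside

inside=yes margin=2187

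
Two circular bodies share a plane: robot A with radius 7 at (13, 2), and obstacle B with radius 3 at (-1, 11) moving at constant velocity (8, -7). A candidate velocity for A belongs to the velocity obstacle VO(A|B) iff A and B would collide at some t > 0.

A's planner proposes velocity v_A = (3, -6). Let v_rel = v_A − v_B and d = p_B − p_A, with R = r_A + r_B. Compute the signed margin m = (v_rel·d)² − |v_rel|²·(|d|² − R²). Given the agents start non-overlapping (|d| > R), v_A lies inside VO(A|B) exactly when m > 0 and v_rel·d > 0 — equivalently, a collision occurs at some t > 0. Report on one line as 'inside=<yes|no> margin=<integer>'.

d = (-14, 9),  |d|² = 277;  R = 7+3 = 10,  c = 277−10² = 177
v_rel = (-5, 1),  |v_rel|² = 26;  v_rel·d = (-5)·(-14) + (1)·(9) = 79
26·t² − 158·t + 177 = 0  ⇒  m = 79² − 26·177 = 1639
m = 1639 > 0,  v_rel·d = 79 > 0  ⇒  inside

inside=yes margin=1639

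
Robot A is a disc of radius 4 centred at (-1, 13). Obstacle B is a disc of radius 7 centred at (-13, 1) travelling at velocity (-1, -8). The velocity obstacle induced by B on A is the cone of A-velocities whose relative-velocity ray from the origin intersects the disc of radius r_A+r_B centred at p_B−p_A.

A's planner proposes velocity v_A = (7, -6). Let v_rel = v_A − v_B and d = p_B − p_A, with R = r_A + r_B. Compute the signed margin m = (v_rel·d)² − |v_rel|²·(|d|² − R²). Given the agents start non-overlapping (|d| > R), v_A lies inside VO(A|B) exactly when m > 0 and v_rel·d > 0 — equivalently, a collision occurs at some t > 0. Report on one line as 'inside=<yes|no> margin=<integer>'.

d = (-12, -12),  |d|² = 288;  R = 4+7 = 11,  c = 288−11² = 167
v_rel = (8, 2),  |v_rel|² = 68;  v_rel·d = (8)·(-12) + (2)·(-12) = -120
68·t² + 240·t + 167 = 0  ⇒  m = (-120)² − 68·167 = 3044
m = 3044 > 0,  v_rel·d = -120 < 0  ⇒  outside

inside=no margin=3044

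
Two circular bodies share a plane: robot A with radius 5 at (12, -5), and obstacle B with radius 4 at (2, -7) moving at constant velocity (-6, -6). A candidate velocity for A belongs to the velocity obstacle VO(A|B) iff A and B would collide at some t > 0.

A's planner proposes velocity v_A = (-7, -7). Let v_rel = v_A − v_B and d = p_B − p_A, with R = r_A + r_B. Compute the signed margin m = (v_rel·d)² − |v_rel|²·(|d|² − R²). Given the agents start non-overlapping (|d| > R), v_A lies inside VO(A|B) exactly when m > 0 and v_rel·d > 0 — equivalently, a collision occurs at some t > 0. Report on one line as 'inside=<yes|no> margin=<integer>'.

d = (-10, -2),  |d|² = 104;  R = 5+4 = 9,  c = 104−9² = 23
v_rel = (-1, -1),  |v_rel|² = 2;  v_rel·d = (-1)·(-10) + (-1)·(-2) = 12
2·t² − 24·t + 23 = 0  ⇒  m = 12² − 2·23 = 98
m = 98 > 0,  v_rel·d = 12 > 0  ⇒  inside

inside=yes margin=98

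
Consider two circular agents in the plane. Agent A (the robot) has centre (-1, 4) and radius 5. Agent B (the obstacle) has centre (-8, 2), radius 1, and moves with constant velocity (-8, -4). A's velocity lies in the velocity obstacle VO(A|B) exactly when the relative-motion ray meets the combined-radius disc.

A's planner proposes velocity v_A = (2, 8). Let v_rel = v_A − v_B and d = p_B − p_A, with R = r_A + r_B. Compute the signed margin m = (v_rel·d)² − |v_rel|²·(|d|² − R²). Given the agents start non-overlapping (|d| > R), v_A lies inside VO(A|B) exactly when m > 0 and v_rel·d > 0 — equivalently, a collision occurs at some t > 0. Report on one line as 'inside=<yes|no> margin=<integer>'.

d = (-7, -2),  |d|² = 53;  R = 5+1 = 6,  c = 53−6² = 17
v_rel = (10, 12),  |v_rel|² = 244;  v_rel·d = (10)·(-7) + (12)·(-2) = -94
244·t² + 188·t + 17 = 0  ⇒  m = (-94)² − 244·17 = 4688
m = 4688 > 0,  v_rel·d = -94 < 0  ⇒  outside

inside=no margin=4688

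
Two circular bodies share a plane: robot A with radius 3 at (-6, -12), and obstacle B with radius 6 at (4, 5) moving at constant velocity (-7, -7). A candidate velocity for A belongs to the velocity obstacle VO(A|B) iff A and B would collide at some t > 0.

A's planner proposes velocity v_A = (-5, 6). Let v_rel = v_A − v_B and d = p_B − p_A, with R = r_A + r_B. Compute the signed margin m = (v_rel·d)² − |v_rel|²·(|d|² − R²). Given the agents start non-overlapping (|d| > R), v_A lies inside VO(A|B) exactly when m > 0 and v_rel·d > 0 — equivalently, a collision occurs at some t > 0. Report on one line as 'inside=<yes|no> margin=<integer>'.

d = (10, 17),  |d|² = 389;  R = 3+6 = 9,  c = 389−9² = 308
v_rel = (2, 13),  |v_rel|² = 173;  v_rel·d = (2)·(10) + (13)·(17) = 241
173·t² − 482·t + 308 = 0  ⇒  m = 241² − 173·308 = 4797
m = 4797 > 0,  v_rel·d = 241 > 0  ⇒  inside

inside=yes margin=4797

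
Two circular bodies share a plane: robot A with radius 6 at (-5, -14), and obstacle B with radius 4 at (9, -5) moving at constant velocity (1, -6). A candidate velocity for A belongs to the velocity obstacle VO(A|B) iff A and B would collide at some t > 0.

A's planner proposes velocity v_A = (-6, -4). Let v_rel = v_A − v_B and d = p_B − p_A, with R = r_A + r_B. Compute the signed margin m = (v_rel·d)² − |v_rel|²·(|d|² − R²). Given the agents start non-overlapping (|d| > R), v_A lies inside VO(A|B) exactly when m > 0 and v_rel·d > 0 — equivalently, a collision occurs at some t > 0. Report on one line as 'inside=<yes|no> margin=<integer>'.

d = (14, 9),  |d|² = 277;  R = 6+4 = 10,  c = 277−10² = 177
v_rel = (-7, 2),  |v_rel|² = 53;  v_rel·d = (-7)·(14) + (2)·(9) = -80
53·t² + 160·t + 177 = 0  ⇒  m = (-80)² − 53·177 = -2981
m = -2981 < 0,  v_rel·d = -80 < 0  ⇒  outside

inside=no margin=-2981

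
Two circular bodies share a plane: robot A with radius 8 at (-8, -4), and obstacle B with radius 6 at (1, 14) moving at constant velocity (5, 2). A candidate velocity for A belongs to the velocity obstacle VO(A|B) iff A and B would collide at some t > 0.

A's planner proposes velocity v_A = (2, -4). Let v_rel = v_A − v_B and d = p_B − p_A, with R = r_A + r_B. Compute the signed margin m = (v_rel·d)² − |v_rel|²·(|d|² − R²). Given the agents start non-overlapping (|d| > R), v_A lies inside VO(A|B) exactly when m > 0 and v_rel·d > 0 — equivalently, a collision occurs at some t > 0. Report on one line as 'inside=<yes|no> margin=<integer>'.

d = (9, 18),  |d|² = 405;  R = 8+6 = 14,  c = 405−14² = 209
v_rel = (-3, -6),  |v_rel|² = 45;  v_rel·d = (-3)·(9) + (-6)·(18) = -135
45·t² + 270·t + 209 = 0  ⇒  m = (-135)² − 45·209 = 8820
m = 8820 > 0,  v_rel·d = -135 < 0  ⇒  outside

inside=no margin=8820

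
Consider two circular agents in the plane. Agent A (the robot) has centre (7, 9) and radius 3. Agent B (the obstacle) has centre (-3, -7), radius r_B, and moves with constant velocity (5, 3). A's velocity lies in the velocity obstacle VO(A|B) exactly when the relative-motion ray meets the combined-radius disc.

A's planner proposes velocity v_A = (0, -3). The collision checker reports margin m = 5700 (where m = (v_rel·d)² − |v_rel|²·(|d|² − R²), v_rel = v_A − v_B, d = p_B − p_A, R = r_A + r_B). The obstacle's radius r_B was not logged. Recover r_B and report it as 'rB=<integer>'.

m = 5700
d = (-10, -16);  v_rel = (-5, -6),  |v_rel|² = 61
v_rel×d = (-5)·(-16) − (-6)·(-10) = 20
since m = R²·61 − 20²:  R² = (400 + 5700) / 61 = 100
R = √100 = 10  ⇒  r_B = 10 − 3 = 7

rB=7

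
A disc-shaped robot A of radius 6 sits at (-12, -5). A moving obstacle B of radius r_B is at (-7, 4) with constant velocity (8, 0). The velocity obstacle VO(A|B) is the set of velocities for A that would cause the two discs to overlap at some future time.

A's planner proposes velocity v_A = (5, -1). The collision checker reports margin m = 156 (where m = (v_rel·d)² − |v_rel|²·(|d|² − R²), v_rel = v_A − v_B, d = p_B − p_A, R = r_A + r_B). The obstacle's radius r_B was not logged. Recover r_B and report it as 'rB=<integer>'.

m = 156
d = (5, 9);  v_rel = (-3, -1),  |v_rel|² = 10
v_rel×d = (-3)·(9) − (-1)·(5) = -22
since m = R²·10 − (-22)²:  R² = (484 + 156) / 10 = 64
R = √64 = 8  ⇒  r_B = 8 − 6 = 2

rB=2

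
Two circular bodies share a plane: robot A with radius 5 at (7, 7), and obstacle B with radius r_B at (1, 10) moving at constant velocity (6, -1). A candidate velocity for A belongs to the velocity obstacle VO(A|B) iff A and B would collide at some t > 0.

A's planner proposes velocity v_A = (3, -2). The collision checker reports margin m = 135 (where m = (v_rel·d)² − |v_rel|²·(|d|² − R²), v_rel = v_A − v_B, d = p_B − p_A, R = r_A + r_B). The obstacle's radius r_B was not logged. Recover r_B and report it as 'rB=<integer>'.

m = 135
d = (-6, 3);  v_rel = (-3, -1),  |v_rel|² = 10
v_rel×d = (-3)·(3) − (-1)·(-6) = -15
since m = R²·10 − (-15)²:  R² = (225 + 135) / 10 = 36
R = √36 = 6  ⇒  r_B = 6 − 5 = 1

rB=1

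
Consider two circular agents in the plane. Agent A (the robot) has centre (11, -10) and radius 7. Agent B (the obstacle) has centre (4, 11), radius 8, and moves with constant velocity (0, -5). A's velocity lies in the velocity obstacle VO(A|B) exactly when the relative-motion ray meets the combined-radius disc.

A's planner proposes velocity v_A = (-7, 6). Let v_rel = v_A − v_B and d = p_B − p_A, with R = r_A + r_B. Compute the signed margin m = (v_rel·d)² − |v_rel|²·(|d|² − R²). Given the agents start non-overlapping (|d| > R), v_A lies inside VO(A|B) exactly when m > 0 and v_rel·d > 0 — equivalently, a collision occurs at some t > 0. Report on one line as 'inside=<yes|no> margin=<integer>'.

d = (-7, 21),  |d|² = 490;  R = 7+8 = 15,  c = 490−15² = 265
v_rel = (-7, 11),  |v_rel|² = 170;  v_rel·d = (-7)·(-7) + (11)·(21) = 280
170·t² − 560·t + 265 = 0  ⇒  m = 280² − 170·265 = 33350
m = 33350 > 0,  v_rel·d = 280 > 0  ⇒  inside

inside=yes margin=33350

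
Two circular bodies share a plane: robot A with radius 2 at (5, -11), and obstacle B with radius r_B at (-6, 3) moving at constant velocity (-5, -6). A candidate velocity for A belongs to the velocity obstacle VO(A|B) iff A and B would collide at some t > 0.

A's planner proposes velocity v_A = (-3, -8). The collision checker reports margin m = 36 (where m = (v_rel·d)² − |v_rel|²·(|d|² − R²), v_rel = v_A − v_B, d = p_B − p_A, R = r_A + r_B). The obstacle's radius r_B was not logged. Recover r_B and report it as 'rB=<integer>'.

m = 36
d = (-11, 14);  v_rel = (2, -2),  |v_rel|² = 8
v_rel×d = (2)·(14) − (-2)·(-11) = 6
since m = R²·8 − 6²:  R² = (36 + 36) / 8 = 9
R = √9 = 3  ⇒  r_B = 3 − 2 = 1

rB=1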